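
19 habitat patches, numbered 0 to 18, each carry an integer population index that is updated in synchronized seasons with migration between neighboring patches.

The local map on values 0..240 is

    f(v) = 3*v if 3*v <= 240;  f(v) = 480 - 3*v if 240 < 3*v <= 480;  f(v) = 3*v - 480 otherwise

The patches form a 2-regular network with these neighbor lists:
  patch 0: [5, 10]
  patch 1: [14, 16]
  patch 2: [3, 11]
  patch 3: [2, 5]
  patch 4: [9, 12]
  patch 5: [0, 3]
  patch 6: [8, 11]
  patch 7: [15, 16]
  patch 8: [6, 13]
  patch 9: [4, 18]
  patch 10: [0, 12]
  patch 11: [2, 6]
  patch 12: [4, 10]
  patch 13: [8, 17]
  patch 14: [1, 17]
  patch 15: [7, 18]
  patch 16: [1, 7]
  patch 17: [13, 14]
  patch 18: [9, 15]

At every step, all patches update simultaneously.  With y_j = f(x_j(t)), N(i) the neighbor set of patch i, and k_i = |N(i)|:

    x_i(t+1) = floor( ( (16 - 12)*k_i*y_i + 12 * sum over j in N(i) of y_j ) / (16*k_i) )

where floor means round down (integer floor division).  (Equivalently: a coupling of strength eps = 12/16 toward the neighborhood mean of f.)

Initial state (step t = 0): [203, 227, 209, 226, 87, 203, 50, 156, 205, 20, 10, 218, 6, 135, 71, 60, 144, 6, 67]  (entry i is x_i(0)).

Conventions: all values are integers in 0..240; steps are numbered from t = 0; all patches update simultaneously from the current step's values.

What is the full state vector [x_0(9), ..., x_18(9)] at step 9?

Simulating step by step:
t=0: [203, 227, 209, 226, 87, 203, 50, 156, 205, 20, 10, 218, 6, 135, 71, 60, 144, 6, 67]
t=1: [91, 148, 176, 153, 84, 154, 153, 88, 118, 172, 62, 154, 97, 76, 135, 124, 91, 112, 140]
t=2: [128, 114, 26, 30, 141, 90, 59, 172, 124, 117, 195, 30, 202, 158, 86, 130, 146, 149, 69]
t=3: [142, 133, 87, 130, 109, 122, 118, 58, 95, 131, 109, 118, 92, 54, 119, 113, 75, 93, 133]
t=4: [113, 150, 135, 147, 147, 82, 151, 180, 156, 109, 135, 160, 165, 189, 136, 130, 151, 157, 105]
t=5: [151, 44, 33, 125, 72, 126, 11, 58, 45, 114, 77, 38, 46, 29, 32, 106, 40, 61, 132]
t=6: [131, 114, 106, 101, 157, 75, 101, 149, 78, 147, 119, 78, 202, 141, 142, 137, 144, 114, 133]
t=7: [152, 72, 194, 189, 64, 155, 219, 52, 146, 43, 110, 185, 81, 153, 117, 60, 76, 76, 60]
t=8: [67, 187, 86, 65, 185, 45, 88, 192, 84, 171, 135, 123, 187, 106, 198, 171, 196, 113, 160]
t=9: [129, 103, 170, 182, 61, 182, 181, 76, 198, 36, 124, 192, 76, 178, 111, 44, 93, 138, 24]

Answer: [129, 103, 170, 182, 61, 182, 181, 76, 198, 36, 124, 192, 76, 178, 111, 44, 93, 138, 24]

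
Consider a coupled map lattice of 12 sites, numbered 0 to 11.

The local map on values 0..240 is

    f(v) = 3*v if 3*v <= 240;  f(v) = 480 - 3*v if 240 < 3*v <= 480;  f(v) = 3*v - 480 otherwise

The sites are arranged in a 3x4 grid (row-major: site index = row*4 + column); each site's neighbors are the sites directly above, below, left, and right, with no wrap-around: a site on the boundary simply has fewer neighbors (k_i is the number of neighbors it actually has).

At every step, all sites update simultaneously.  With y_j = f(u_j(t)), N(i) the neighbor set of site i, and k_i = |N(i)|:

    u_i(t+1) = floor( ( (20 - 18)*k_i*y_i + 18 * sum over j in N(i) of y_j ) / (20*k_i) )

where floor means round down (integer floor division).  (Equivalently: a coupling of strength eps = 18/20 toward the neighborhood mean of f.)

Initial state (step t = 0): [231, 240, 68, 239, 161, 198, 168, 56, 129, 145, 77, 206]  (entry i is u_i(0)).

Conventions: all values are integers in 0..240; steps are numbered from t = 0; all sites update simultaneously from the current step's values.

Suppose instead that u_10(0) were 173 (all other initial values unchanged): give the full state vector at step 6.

Simulating step by step:
t=0: [231, 240, 68, 239, 161, 198, 168, 56, 129, 145, 173, 206]
t=1: [130, 183, 170, 191, 126, 81, 120, 136, 30, 78, 66, 106]
t=2: [85, 114, 87, 55, 135, 141, 132, 119, 160, 180, 174, 137]
t=3: [118, 164, 138, 170, 92, 86, 107, 107, 60, 35, 68, 81]
t=4: [109, 125, 66, 104, 178, 130, 162, 143, 157, 192, 170, 187]
t=5: [86, 142, 103, 128, 81, 67, 83, 81, 68, 48, 57, 44]
t=6: [153, 183, 131, 193, 211, 169, 198, 161, 191, 187, 169, 196]

Answer: [153, 183, 131, 193, 211, 169, 198, 161, 191, 187, 169, 196]
Key observation: This trace re-runs the system from the modified initial state.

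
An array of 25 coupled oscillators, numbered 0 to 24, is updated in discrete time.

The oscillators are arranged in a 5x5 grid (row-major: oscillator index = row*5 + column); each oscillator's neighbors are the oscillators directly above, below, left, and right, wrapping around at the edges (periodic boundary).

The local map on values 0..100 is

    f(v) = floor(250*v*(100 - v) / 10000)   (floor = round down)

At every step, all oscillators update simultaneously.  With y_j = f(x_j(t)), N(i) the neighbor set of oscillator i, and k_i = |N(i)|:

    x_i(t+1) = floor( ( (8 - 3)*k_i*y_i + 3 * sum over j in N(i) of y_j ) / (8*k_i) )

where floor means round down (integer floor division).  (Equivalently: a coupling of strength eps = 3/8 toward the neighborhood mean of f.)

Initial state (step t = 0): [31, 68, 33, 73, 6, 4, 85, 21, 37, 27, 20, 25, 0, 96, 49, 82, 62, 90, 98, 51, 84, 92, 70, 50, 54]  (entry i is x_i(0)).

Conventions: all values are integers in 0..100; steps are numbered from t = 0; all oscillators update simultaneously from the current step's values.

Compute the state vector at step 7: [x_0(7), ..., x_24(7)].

Answer: [60, 60, 60, 60, 60, 60, 60, 60, 60, 60, 60, 60, 60, 60, 60, 60, 60, 60, 60, 60, 60, 60, 60, 60, 60]

Derivation:
t=0: [31, 68, 33, 73, 6, 4, 85, 21, 37, 27, 20, 25, 0, 96, 49, 82, 62, 90, 98, 51, 84, 92, 70, 50, 54]
t=1: [43, 48, 52, 48, 28, 21, 33, 39, 50, 44, 39, 40, 11, 17, 53, 40, 47, 24, 17, 54, 36, 29, 47, 54, 54]
t=2: [57, 60, 61, 60, 54, 47, 55, 55, 59, 58, 57, 56, 33, 39, 59, 60, 59, 45, 41, 59, 57, 54, 59, 59, 60]
t=3: [61, 60, 59, 60, 61, 61, 61, 60, 60, 60, 60, 60, 57, 58, 60, 60, 60, 60, 60, 60, 60, 61, 60, 60, 60]
t=4: [59, 59, 60, 59, 59, 59, 59, 60, 60, 59, 59, 60, 60, 60, 60, 60, 59, 60, 60, 60, 59, 59, 59, 60, 59]
t=5: [60, 60, 60, 60, 60, 60, 60, 60, 60, 60, 60, 60, 60, 60, 60, 60, 60, 60, 60, 60, 60, 60, 60, 60, 60]
t=6: [60, 60, 60, 60, 60, 60, 60, 60, 60, 60, 60, 60, 60, 60, 60, 60, 60, 60, 60, 60, 60, 60, 60, 60, 60]
t=7: [60, 60, 60, 60, 60, 60, 60, 60, 60, 60, 60, 60, 60, 60, 60, 60, 60, 60, 60, 60, 60, 60, 60, 60, 60]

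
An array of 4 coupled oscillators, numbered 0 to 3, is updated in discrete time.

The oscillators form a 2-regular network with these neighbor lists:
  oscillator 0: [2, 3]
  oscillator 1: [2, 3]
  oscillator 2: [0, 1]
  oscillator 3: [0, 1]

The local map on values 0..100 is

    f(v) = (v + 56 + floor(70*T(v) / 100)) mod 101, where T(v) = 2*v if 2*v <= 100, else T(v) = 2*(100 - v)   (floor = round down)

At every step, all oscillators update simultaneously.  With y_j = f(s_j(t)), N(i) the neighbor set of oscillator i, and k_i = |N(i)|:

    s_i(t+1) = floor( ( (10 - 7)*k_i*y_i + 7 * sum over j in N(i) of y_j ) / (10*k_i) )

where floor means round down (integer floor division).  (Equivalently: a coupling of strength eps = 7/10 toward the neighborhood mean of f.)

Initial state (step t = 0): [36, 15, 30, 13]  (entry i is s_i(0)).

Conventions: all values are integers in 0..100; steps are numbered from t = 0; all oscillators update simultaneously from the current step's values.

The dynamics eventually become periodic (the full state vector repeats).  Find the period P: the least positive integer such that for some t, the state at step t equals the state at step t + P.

Answer: 2
Key observation: The state at step 4, [68, 68, 68, 68], reappears at step 6 — and no state repeats earlier — so the cycle the system enters has period 2.

Derivation:
t=0: [36, 15, 30, 13]
t=1: [52, 67, 54, 72]
t=2: [70, 69, 71, 69]
t=3: [66, 66, 66, 67]
t=4: [68, 68, 68, 68]
t=5: [67, 67, 67, 67]
t=6: [68, 68, 68, 68]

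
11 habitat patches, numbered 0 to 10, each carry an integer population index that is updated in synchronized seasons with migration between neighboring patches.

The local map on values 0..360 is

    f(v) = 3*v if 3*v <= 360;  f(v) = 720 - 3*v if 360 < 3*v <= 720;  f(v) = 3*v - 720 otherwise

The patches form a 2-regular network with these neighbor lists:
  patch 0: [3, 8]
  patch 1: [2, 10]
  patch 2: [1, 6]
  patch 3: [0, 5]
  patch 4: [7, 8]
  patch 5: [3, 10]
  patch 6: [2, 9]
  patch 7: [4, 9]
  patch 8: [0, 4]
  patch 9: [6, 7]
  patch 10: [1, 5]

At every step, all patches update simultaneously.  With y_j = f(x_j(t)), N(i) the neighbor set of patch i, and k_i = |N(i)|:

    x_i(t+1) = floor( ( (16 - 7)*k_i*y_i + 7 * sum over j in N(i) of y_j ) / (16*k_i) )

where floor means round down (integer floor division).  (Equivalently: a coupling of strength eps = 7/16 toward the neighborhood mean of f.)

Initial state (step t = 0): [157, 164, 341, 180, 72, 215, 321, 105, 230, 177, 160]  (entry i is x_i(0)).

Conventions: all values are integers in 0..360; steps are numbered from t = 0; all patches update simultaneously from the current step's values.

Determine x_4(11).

Answer: x_4(11) = 211

Derivation:
t=0: [157, 164, 341, 180, 72, 215, 321, 105, 230, 177, 160]
t=1: [186, 247, 273, 172, 196, 134, 244, 265, 118, 228, 201]
t=2: [213, 59, 62, 219, 168, 249, 36, 78, 263, 39, 139]
t=3: [74, 206, 166, 59, 187, 95, 127, 204, 103, 140, 215]
t=4: [231, 122, 221, 210, 180, 215, 304, 161, 257, 266, 126]
t=5: [46, 286, 151, 72, 164, 136, 137, 189, 73, 137, 286]
t=6: [172, 166, 247, 219, 209, 252, 299, 203, 203, 274, 176]
t=7: [152, 171, 99, 87, 100, 76, 126, 105, 127, 120, 164]
t=8: [279, 231, 287, 254, 311, 235, 336, 321, 314, 346, 223]
t=9: [123, 57, 148, 52, 221, 28, 262, 252, 197, 295, 37]
t=10: [259, 180, 207, 182, 68, 105, 133, 68, 161, 115, 118]
t=11: [121, 200, 165, 179, 211, 292, 277, 234, 190, 308, 307]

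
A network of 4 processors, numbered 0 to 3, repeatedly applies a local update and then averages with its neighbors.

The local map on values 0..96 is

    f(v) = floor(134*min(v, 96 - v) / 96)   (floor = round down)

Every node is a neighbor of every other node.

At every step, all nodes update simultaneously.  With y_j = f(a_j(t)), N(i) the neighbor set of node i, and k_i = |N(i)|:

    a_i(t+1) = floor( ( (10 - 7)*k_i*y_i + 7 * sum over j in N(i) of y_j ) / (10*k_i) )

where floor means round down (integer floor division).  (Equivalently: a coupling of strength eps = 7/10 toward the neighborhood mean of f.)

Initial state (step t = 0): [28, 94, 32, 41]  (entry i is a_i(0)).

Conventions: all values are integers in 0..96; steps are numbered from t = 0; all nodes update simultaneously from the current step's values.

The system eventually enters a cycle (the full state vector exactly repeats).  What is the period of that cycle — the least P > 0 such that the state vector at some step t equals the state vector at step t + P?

Answer: 13
Key observation: The state at step 2, [48, 48, 48, 48], reappears at step 15 — and no state repeats earlier — so the cycle the system enters has period 13.

Derivation:
t=0: [28, 94, 32, 41]
t=1: [35, 33, 36, 36]
t=2: [48, 48, 48, 48]
t=3: [67, 67, 67, 67]
t=4: [40, 40, 40, 40]
t=5: [55, 55, 55, 55]
t=6: [57, 57, 57, 57]
t=7: [54, 54, 54, 54]
t=8: [58, 58, 58, 58]
t=9: [53, 53, 53, 53]
t=10: [60, 60, 60, 60]
t=11: [50, 50, 50, 50]
t=12: [64, 64, 64, 64]
t=13: [44, 44, 44, 44]
t=14: [61, 61, 61, 61]
t=15: [48, 48, 48, 48]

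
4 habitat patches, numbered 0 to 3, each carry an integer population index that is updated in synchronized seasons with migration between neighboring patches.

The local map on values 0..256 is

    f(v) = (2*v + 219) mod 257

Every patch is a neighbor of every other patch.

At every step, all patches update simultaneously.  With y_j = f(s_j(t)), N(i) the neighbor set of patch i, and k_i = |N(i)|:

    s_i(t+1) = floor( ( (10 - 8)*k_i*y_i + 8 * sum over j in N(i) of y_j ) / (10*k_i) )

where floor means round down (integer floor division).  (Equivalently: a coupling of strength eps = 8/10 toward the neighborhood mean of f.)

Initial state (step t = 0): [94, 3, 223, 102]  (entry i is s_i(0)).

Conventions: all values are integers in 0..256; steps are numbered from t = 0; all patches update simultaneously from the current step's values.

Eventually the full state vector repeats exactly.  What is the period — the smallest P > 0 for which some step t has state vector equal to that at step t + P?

Answer: 16
Key observation: The state at step 3, [60, 60, 60, 60], reappears at step 19 — and no state repeats earlier — so the cycle the system enters has period 16.

Derivation:
t=0: [94, 3, 223, 102]
t=1: [174, 169, 174, 173]
t=2: [49, 50, 49, 49]
t=3: [60, 60, 60, 60]
t=4: [82, 82, 82, 82]
t=5: [126, 126, 126, 126]
t=6: [214, 214, 214, 214]
t=7: [133, 133, 133, 133]
t=8: [228, 228, 228, 228]
t=9: [161, 161, 161, 161]
t=10: [27, 27, 27, 27]
t=11: [16, 16, 16, 16]
t=12: [251, 251, 251, 251]
t=13: [207, 207, 207, 207]
t=14: [119, 119, 119, 119]
t=15: [200, 200, 200, 200]
t=16: [105, 105, 105, 105]
t=17: [172, 172, 172, 172]
t=18: [49, 49, 49, 49]
t=19: [60, 60, 60, 60]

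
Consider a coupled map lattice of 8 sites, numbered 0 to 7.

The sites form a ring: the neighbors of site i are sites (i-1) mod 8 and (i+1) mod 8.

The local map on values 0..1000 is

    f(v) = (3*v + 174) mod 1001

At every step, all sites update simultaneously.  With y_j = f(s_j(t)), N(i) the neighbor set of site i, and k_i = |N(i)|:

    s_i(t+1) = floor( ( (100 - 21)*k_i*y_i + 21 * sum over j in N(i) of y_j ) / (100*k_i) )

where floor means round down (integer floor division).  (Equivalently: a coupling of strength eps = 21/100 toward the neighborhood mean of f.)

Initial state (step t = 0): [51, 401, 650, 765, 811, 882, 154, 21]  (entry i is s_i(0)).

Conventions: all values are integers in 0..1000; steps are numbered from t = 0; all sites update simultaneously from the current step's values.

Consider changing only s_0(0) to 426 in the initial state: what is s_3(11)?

Answer: s_3(11) = 489
Key observation: This trace re-runs the system from the modified initial state.

Derivation:
t=0: [426, 401, 650, 765, 811, 882, 154, 21]
t=1: [420, 357, 184, 445, 612, 776, 613, 301]
t=2: [375, 314, 652, 478, 112, 396, 69, 106]
t=3: [299, 135, 176, 546, 504, 378, 390, 459]
t=4: [173, 538, 700, 786, 658, 350, 360, 477]
t=5: [693, 723, 353, 462, 194, 218, 286, 576]
t=6: [328, 320, 277, 545, 742, 736, 206, 741]
t=7: [179, 121, 101, 680, 439, 425, 707, 411]
t=8: [660, 548, 455, 269, 456, 436, 321, 426]
t=9: [253, 717, 613, 888, 580, 451, 205, 386]
t=10: [805, 354, 130, 757, 864, 594, 713, 442]
t=11: [540, 306, 516, 489, 750, 867, 398, 488]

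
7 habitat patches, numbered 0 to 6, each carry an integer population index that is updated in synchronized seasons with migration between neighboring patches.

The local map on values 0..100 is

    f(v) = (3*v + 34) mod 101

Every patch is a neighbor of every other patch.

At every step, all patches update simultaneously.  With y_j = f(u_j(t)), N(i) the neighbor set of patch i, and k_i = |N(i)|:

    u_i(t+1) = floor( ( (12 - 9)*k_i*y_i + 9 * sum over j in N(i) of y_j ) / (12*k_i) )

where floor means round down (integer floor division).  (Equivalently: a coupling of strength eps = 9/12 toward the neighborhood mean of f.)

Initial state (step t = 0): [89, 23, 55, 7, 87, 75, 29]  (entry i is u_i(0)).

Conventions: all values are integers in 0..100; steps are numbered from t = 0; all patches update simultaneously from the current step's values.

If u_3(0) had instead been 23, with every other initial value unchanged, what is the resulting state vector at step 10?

Simulating step by step:
t=0: [89, 23, 55, 23, 87, 75, 29]
t=1: [58, 46, 58, 46, 58, 53, 48]
t=2: [41, 50, 41, 50, 41, 52, 50]
t=3: [70, 73, 70, 73, 70, 74, 73]
t=4: [46, 48, 46, 48, 46, 48, 48]
t=5: [74, 74, 74, 74, 74, 74, 74]
t=6: [54, 54, 54, 54, 54, 54, 54]
t=7: [95, 95, 95, 95, 95, 95, 95]
t=8: [16, 16, 16, 16, 16, 16, 16]
t=9: [82, 82, 82, 82, 82, 82, 82]
t=10: [78, 78, 78, 78, 78, 78, 78]

Answer: [78, 78, 78, 78, 78, 78, 78]
Key observation: This trace re-runs the system from the modified initial state.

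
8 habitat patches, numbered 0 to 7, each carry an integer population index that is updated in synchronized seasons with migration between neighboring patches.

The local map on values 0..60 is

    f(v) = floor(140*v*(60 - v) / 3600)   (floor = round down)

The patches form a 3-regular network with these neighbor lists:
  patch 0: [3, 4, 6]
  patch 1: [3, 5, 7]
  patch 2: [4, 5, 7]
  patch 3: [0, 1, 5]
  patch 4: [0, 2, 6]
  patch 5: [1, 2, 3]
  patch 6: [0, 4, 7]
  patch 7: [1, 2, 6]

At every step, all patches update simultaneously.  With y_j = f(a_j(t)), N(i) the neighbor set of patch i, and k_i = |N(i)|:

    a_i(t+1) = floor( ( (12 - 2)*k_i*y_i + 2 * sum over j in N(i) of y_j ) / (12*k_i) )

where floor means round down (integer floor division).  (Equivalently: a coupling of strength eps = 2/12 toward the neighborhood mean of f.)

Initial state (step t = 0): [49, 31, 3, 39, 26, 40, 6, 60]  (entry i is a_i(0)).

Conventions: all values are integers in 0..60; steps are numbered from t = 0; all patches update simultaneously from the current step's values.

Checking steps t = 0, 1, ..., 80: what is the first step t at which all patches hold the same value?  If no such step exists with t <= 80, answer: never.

Simulating step by step:
t=0: [49, 31, 3, 39, 26, 40, 6, 60]  (not all equal)
t=1: [20, 31, 8, 30, 30, 29, 13, 2]  (not all equal)
t=2: [31, 32, 17, 34, 33, 33, 23, 7]  (not all equal)
t=3: [33, 32, 27, 34, 33, 33, 32, 16]  (not all equal)
t=4: [34, 33, 33, 34, 34, 34, 33, 28]  (not all equal)
t=5: [34, 34, 34, 34, 34, 34, 34, 34]  (all equal)

Answer: 5
Key observation: Synchronization is absorbing here: once all patches are equal they stay equal, and step 5 is the first all-equal step.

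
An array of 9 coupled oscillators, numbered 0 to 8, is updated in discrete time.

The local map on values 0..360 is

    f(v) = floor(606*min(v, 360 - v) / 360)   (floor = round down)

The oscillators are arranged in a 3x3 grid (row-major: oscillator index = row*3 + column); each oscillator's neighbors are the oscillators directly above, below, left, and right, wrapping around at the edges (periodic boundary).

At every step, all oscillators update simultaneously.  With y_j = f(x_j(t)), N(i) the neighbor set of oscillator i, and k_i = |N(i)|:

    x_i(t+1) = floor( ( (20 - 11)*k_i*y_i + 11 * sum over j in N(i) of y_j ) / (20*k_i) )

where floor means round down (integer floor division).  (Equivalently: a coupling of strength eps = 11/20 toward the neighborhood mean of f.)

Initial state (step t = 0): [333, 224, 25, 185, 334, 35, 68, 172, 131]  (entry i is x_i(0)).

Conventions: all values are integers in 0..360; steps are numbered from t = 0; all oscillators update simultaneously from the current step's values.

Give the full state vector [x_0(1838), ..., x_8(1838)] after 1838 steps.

Answer: [202, 201, 205, 198, 197, 201, 209, 208, 212]
Key observation: The state at step 14, [202, 201, 205, 198, 197, 201, 209, 208, 212], reappears at step 20: the system is in a cycle of period 6 from step 14 on.  Therefore the state at step 1838 equals the state at step 14 + ((1838 - 14) mod 6) = 14, which is [202, 201, 205, 198, 197, 201, 209, 208, 212].

Derivation:
t=0: [333, 224, 25, 185, 334, 35, 68, 172, 131]
t=1: [113, 160, 94, 168, 138, 108, 167, 213, 168]
t=2: [221, 234, 197, 248, 239, 212, 264, 257, 246]
t=3: [219, 216, 244, 200, 204, 229, 180, 183, 203]
t=4: [245, 245, 220, 261, 259, 235, 283, 280, 258]
t=5: [186, 187, 211, 171, 173, 196, 149, 151, 174]
t=6: [279, 280, 270, 281, 283, 278, 267, 268, 273]
t=7: [139, 138, 144, 136, 134, 138, 148, 146, 148]
t=8: [235, 234, 238, 231, 230, 234, 243, 241, 245]
t=9: [208, 209, 205, 212, 213, 209, 200, 202, 198]
t=10: [256, 255, 259, 252, 251, 255, 264, 262, 266]
t=11: [173, 174, 170, 177, 178, 174, 165, 167, 163]
t=12: [289, 290, 286, 293, 294, 290, 281, 283, 279]
t=13: [120, 119, 123, 116, 115, 119, 127, 126, 130]
t=14: [202, 201, 205, 198, 197, 201, 209, 208, 212]
t=15: [264, 265, 261, 268, 269, 265, 257, 258, 254]
t=16: [162, 161, 165, 158, 157, 161, 169, 168, 172]
t=17: [273, 272, 276, 269, 268, 272, 280, 279, 283]
t=18: [144, 145, 141, 148, 149, 145, 137, 138, 134]
t=19: [240, 241, 237, 244, 245, 241, 233, 234, 230]
t=20: [202, 201, 205, 198, 197, 201, 209, 208, 212]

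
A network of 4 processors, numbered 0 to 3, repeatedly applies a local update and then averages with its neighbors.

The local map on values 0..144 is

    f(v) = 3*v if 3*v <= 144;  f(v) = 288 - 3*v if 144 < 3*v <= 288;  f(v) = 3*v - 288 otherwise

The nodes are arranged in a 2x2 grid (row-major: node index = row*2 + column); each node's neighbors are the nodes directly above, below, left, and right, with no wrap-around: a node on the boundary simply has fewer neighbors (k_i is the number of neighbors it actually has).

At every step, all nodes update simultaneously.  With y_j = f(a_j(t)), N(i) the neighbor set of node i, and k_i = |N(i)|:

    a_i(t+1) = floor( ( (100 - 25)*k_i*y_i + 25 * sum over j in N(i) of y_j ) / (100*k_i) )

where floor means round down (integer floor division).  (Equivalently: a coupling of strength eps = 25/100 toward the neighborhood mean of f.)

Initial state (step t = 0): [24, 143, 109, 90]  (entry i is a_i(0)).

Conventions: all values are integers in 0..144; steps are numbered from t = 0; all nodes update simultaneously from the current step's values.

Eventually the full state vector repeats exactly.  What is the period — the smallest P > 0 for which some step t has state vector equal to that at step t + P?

Answer: 13
Key observation: The state at step 88, [85, 40, 40, 85], reappears at step 101 — and no state repeats earlier — so the cycle the system enters has period 13.

Derivation:
t=0: [24, 143, 109, 90]
t=1: [76, 117, 40, 36]
t=2: [67, 68, 111, 103]
t=3: [81, 76, 47, 31]
t=4: [58, 62, 123, 94]
t=5: [108, 91, 75, 27]
t=6: [36, 25, 61, 70]
t=7: [103, 79, 102, 81]
t=8: [24, 46, 21, 42]
t=9: [79, 128, 72, 119]
t=10: [59, 87, 69, 72]
t=11: [96, 43, 83, 67]
t=12: [21, 107, 40, 86]
t=13: [66, 36, 101, 41]
t=14: [82, 107, 37, 107]
t=15: [49, 34, 92, 42]
t=16: [120, 109, 42, 108]
t=17: [74, 42, 108, 47]
t=18: [69, 120, 52, 126]
t=19: [86, 75, 120, 93]
t=20: [39, 52, 58, 23]
t=21: [118, 122, 108, 82]
t=22: [63, 72, 40, 45]
t=23: [98, 83, 119, 125]
t=24: [18, 40, 63, 78]
t=25: [67, 103, 87, 67]
t=26: [71, 37, 42, 71]
t=27: [85, 102, 113, 85]
t=28: [33, 21, 46, 33]
t=29: [99, 72, 128, 99]
t=30: [27, 56, 74, 27]
t=31: [84, 110, 69, 84]
t=32: [42, 40, 69, 42]
t=33: [119, 121, 92, 119]
t=34: [62, 73, 26, 62]
t=35: [94, 77, 84, 94]
t=36: [16, 44, 28, 16]
t=37: [63, 111, 75, 63]
t=38: [87, 58, 72, 87]
t=39: [43, 92, 60, 43]
t=40: [111, 41, 113, 111]
t=41: [55, 103, 49, 55]
t=42: [112, 46, 136, 112]
t=43: [68, 115, 102, 68]
t=44: [72, 63, 34, 72]
t=45: [79, 92, 94, 79]
t=46: [40, 21, 17, 40]
t=47: [104, 77, 68, 104]
t=48: [35, 48, 69, 35]
t=49: [106, 134, 87, 106]
t=50: [40, 93, 27, 40]
t=51: [101, 36, 90, 101]
t=52: [27, 84, 17, 27]
t=53: [71, 47, 58, 71]
t=54: [88, 124, 104, 88]
t=55: [31, 69, 24, 31]
t=56: [88, 84, 77, 88]
t=57: [29, 33, 48, 29]
t=58: [95, 96, 129, 95]
t=59: [14, 0, 75, 14]
t=60: [39, 10, 57, 39]
t=61: [106, 51, 117, 106]
t=62: [47, 108, 54, 47]
t=63: [126, 62, 129, 126]
t=64: [92, 99, 96, 92]
t=65: [10, 9, 3, 10]
t=66: [27, 27, 14, 27]
t=67: [76, 81, 51, 76]
t=68: [67, 48, 116, 67]
t=69: [90, 129, 66, 90]
t=70: [37, 78, 72, 37]
t=71: [99, 68, 81, 99]
t=72: [22, 65, 36, 22]
t=73: [74, 86, 97, 74]
t=74: [53, 39, 18, 53]
t=75: [118, 120, 72, 118]
t=76: [67, 70, 70, 67]
t=77: [84, 80, 80, 84]
t=78: [39, 45, 45, 39]
t=79: [121, 130, 130, 121]
t=80: [81, 95, 95, 81]
t=81: [34, 13, 13, 34]
t=82: [86, 54, 54, 86]
t=83: [54, 102, 102, 54]
t=84: [99, 45, 45, 99]
t=85: [40, 103, 103, 40]
t=86: [95, 45, 45, 95]
t=87: [36, 102, 102, 36]
t=88: [85, 40, 40, 85]
t=89: [54, 98, 98, 54]
t=90: [96, 36, 36, 96]
t=91: [27, 81, 81, 27]
t=92: [72, 54, 54, 72]
t=93: [85, 112, 112, 85]
t=94: [36, 44, 44, 36]
t=95: [114, 126, 126, 114]
t=96: [63, 81, 81, 63]
t=97: [85, 58, 58, 85]
t=98: [53, 93, 93, 53]
t=99: [99, 39, 39, 99]
t=100: [36, 90, 90, 36]
t=101: [85, 40, 40, 85]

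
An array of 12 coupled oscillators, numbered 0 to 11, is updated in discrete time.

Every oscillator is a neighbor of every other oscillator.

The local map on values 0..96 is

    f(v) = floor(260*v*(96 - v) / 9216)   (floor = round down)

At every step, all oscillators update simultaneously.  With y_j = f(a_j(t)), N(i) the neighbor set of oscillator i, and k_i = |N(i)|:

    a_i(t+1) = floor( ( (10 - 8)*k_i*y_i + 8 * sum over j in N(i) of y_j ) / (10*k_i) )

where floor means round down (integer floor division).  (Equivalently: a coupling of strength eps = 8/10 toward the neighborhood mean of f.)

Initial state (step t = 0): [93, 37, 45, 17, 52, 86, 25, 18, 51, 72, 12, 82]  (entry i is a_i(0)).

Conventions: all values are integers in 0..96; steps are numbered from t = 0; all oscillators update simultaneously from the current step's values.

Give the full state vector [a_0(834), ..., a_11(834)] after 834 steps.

Answer: [60, 60, 60, 60, 60, 60, 60, 60, 60, 60, 60, 60]
Key observation: The state at step 7, [60, 60, 60, 60, 60, 60, 60, 60, 60, 60, 60, 60], reappears at step 8: the system is in a cycle of period 1 from step 7 on.  Therefore the state at step 834 equals the state at step 7 + ((834 - 7) mod 1) = 7, which is [60, 60, 60, 60, 60, 60, 60, 60, 60, 60, 60, 60].

Derivation:
t=0: [93, 37, 45, 17, 52, 86, 25, 18, 51, 72, 12, 82]
t=1: [38, 45, 45, 42, 45, 40, 44, 42, 45, 43, 41, 41]
t=2: [63, 63, 63, 63, 63, 63, 63, 63, 63, 63, 63, 63]
t=3: [58, 58, 58, 58, 58, 58, 58, 58, 58, 58, 58, 58]
t=4: [62, 62, 62, 62, 62, 62, 62, 62, 62, 62, 62, 62]
t=5: [59, 59, 59, 59, 59, 59, 59, 59, 59, 59, 59, 59]
t=6: [61, 61, 61, 61, 61, 61, 61, 61, 61, 61, 61, 61]
t=7: [60, 60, 60, 60, 60, 60, 60, 60, 60, 60, 60, 60]
t=8: [60, 60, 60, 60, 60, 60, 60, 60, 60, 60, 60, 60]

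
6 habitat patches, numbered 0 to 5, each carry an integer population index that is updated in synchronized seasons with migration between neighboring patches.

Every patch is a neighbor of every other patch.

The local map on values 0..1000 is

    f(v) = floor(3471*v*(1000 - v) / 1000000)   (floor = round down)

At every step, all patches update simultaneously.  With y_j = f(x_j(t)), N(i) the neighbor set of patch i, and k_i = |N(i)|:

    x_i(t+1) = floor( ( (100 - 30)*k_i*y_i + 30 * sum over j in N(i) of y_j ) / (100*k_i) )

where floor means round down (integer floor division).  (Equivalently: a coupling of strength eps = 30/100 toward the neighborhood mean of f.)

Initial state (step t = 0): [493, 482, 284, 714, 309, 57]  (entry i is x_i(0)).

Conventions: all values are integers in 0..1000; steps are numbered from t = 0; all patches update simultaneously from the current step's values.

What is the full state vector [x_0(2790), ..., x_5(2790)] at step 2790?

Simulating step by step:
t=0: [493, 482, 284, 714, 309, 57]
t=1: [799, 798, 695, 697, 718, 363]
t=2: [601, 603, 715, 714, 694, 758]
t=3: [799, 798, 719, 720, 738, 674]
t=4: [593, 594, 685, 684, 666, 724]
t=5: [813, 813, 756, 758, 772, 721]
t=6: [555, 555, 627, 625, 608, 665]
t=7: [844, 844, 815, 816, 825, 791]
t=8: [474, 474, 516, 515, 502, 548]
t=9: [864, 864, 865, 865, 866, 861]
t=10: [406, 406, 405, 405, 403, 412]
t=11: [836, 836, 836, 836, 835, 838]
t=12: [474, 474, 474, 474, 476, 472]
t=13: [865, 865, 865, 865, 865, 865]
t=14: [405, 405, 405, 405, 405, 405]
t=15: [836, 836, 836, 836, 836, 836]
t=16: [475, 475, 475, 475, 475, 475]
t=17: [865, 865, 865, 865, 865, 865]

Answer: [405, 405, 405, 405, 405, 405]
Key observation: The state at step 13, [865, 865, 865, 865, 865, 865], reappears at step 17: the system is in a cycle of period 4 from step 13 on.  Therefore the state at step 2790 equals the state at step 13 + ((2790 - 13) mod 4) = 14, which is [405, 405, 405, 405, 405, 405].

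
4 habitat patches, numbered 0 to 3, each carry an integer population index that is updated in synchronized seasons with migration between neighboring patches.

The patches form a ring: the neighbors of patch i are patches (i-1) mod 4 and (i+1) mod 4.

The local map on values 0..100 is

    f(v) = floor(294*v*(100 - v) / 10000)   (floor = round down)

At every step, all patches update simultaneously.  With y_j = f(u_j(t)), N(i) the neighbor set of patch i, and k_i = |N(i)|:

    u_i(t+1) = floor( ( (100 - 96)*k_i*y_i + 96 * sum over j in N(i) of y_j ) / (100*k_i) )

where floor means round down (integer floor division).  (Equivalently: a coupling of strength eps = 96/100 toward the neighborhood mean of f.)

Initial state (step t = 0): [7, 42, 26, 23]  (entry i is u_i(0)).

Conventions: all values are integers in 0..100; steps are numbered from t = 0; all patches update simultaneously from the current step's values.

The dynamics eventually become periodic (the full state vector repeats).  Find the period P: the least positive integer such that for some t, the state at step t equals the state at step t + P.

Answer: 2
Key observation: The state at step 2, [69, 69, 69, 69], reappears at step 4 — and no state repeats earlier — so the cycle the system enters has period 2.

Derivation:
t=0: [7, 42, 26, 23]
t=1: [59, 38, 61, 38]
t=2: [69, 69, 69, 69]
t=3: [62, 62, 62, 62]
t=4: [69, 69, 69, 69]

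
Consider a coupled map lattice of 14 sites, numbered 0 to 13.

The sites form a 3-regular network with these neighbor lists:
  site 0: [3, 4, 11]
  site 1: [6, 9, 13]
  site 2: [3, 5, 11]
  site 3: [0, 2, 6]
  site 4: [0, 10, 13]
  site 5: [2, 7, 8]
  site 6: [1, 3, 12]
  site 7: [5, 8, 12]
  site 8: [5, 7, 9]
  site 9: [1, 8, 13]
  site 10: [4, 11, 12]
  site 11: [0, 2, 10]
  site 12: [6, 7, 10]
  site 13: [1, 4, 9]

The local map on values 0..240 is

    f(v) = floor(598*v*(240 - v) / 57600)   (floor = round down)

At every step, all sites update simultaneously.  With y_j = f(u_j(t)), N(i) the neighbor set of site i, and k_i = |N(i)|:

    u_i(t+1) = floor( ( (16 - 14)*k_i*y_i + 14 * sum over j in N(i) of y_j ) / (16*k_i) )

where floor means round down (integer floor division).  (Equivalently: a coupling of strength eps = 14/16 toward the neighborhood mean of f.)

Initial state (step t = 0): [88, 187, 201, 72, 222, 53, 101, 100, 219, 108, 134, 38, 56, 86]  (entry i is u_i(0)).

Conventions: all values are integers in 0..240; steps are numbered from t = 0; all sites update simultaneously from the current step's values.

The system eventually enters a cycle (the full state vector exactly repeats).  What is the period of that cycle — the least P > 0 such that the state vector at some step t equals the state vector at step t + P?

Simulating step by step:
t=0: [88, 187, 201, 72, 222, 53, 101, 100, 219, 108, 134, 38, 56, 86]
t=1: [88, 138, 99, 121, 128, 92, 115, 92, 121, 101, 84, 116, 140, 102]
t=2: [147, 146, 146, 144, 141, 144, 146, 144, 143, 146, 145, 140, 142, 146]
t=3: [143, 142, 143, 141, 142, 143, 142, 143, 142, 142, 144, 142, 142, 142]
t=4: [144, 144, 144, 144, 143, 144, 144, 144, 144, 144, 143, 143, 143, 144]
t=5: [143, 143, 143, 143, 143, 143, 143, 143, 143, 143, 144, 143, 143, 143]
t=6: [144, 144, 144, 144, 143, 144, 144, 144, 144, 144, 143, 143, 143, 144]

Answer: 2
Key observation: The state at step 4, [144, 144, 144, 144, 143, 144, 144, 144, 144, 144, 143, 143, 143, 144], reappears at step 6 — and no state repeats earlier — so the cycle the system enters has period 2.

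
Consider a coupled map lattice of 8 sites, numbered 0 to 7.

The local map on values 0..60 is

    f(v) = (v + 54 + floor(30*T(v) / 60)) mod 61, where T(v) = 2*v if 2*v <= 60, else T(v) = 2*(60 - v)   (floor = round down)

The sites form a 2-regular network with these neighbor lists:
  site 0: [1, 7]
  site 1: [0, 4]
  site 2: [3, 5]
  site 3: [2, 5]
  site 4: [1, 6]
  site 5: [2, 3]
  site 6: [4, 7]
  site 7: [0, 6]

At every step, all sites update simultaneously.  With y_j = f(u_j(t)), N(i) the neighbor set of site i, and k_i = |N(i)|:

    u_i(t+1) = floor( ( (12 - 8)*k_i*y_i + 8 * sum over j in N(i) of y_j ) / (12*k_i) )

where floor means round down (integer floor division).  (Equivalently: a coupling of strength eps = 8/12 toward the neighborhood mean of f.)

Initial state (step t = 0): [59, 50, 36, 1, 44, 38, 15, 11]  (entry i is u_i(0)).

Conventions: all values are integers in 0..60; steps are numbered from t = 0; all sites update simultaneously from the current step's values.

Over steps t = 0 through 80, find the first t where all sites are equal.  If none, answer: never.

Answer: 2
Key observation: Synchronization is absorbing here: once all sites are equal they stay equal, and step 2 is the first all-equal step.

Derivation:
t=0: [59, 50, 36, 1, 44, 38, 15, 11]  (not all equal)
t=1: [40, 53, 54, 54, 43, 54, 30, 30]  (not all equal)
t=2: [53, 53, 53, 53, 53, 53, 53, 53]  (all equal)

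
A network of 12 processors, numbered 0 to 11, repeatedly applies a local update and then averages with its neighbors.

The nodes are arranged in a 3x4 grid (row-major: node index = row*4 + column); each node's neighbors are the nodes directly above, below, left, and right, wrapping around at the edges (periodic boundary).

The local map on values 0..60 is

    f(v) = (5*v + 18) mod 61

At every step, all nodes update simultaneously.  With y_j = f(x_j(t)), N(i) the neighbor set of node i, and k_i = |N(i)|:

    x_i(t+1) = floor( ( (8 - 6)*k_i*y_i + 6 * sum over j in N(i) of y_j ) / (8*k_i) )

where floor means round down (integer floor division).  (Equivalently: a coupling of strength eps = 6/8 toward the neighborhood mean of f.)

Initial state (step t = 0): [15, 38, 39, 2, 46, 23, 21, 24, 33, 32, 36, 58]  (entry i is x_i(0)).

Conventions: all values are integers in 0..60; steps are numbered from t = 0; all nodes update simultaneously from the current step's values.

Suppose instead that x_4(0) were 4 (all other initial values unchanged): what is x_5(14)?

Answer: x_5(14) = 16
Key observation: This trace re-runs the system from the modified initial state.

Derivation:
t=0: [15, 38, 39, 2, 4, 23, 21, 24, 33, 32, 36, 58]
t=1: [25, 30, 20, 22, 20, 25, 13, 17, 24, 23, 20, 11]
t=2: [28, 32, 38, 26, 33, 30, 38, 28, 22, 29, 33, 25]
t=3: [25, 41, 26, 28, 23, 34, 26, 22, 19, 30, 21, 18]
t=4: [31, 28, 25, 27, 18, 24, 13, 24, 36, 29, 27, 29]
t=5: [36, 33, 27, 31, 30, 31, 21, 30, 37, 28, 31, 27]
t=6: [25, 24, 27, 35, 36, 28, 33, 35, 29, 31, 31, 39]
t=7: [20, 30, 22, 19, 24, 24, 24, 12, 32, 39, 33, 28]
t=8: [46, 31, 22, 34, 31, 24, 11, 26, 40, 29, 16, 32]
t=9: [27, 25, 21, 18, 27, 33, 18, 29, 37, 36, 30, 33]
t=10: [30, 14, 30, 25, 25, 21, 28, 33, 19, 20, 23, 28]
t=11: [34, 34, 29, 29, 23, 26, 19, 21, 43, 31, 35, 24]
t=12: [21, 24, 30, 22, 18, 28, 27, 22, 28, 29, 32, 23]
t=13: [19, 27, 31, 13, 26, 34, 34, 19, 27, 37, 38, 22]
t=14: [33, 31, 28, 35, 32, 16, 26, 24, 27, 22, 21, 25]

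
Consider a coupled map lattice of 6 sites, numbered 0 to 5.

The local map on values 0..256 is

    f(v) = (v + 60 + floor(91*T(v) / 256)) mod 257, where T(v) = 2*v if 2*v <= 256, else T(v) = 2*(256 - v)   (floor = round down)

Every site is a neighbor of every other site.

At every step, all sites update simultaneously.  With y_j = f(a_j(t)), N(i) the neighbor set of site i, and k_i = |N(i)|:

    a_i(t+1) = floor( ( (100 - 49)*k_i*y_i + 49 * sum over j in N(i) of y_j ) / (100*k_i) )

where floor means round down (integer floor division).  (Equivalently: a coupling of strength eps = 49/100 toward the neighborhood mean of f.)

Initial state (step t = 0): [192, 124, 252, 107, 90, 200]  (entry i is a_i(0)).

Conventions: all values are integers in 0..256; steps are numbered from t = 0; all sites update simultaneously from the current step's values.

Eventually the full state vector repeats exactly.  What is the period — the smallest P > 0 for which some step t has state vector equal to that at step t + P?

Answer: 5
Key observation: The state at step 38, [29, 29, 29, 29, 29, 29], reappears at step 43 — and no state repeats earlier — so the cycle the system enters has period 5.

Derivation:
t=0: [192, 124, 252, 107, 90, 200]
t=1: [76, 65, 83, 159, 147, 77]
t=2: [157, 149, 162, 91, 90, 158]
t=3: [65, 65, 66, 142, 141, 65]
t=4: [142, 142, 142, 82, 82, 142]
t=5: [60, 60, 60, 131, 131, 60]
t=6: [134, 134, 134, 76, 76, 134]
t=7: [55, 55, 55, 124, 124, 55]
t=8: [126, 126, 126, 69, 69, 126]
t=9: [49, 49, 49, 115, 115, 49]
t=10: [165, 165, 165, 211, 211, 165]
t=11: [34, 34, 34, 39, 39, 34]
t=12: [119, 119, 119, 122, 122, 119]
t=13: [6, 6, 6, 9, 9, 6]
t=14: [70, 70, 70, 73, 73, 70]
t=15: [179, 179, 179, 182, 182, 179]
t=16: [36, 36, 36, 36, 36, 36]
t=17: [121, 121, 121, 121, 121, 121]
t=18: [10, 10, 10, 10, 10, 10]
t=19: [77, 77, 77, 77, 77, 77]
t=20: [191, 191, 191, 191, 191, 191]
t=21: [40, 40, 40, 40, 40, 40]
t=22: [128, 128, 128, 128, 128, 128]
t=23: [22, 22, 22, 22, 22, 22]
t=24: [97, 97, 97, 97, 97, 97]
t=25: [225, 225, 225, 225, 225, 225]
t=26: [50, 50, 50, 50, 50, 50]
t=27: [145, 145, 145, 145, 145, 145]
t=28: [26, 26, 26, 26, 26, 26]
t=29: [104, 104, 104, 104, 104, 104]
t=30: [237, 237, 237, 237, 237, 237]
t=31: [53, 53, 53, 53, 53, 53]
t=32: [150, 150, 150, 150, 150, 150]
t=33: [28, 28, 28, 28, 28, 28]
t=34: [107, 107, 107, 107, 107, 107]
t=35: [243, 243, 243, 243, 243, 243]
t=36: [55, 55, 55, 55, 55, 55]
t=37: [154, 154, 154, 154, 154, 154]
t=38: [29, 29, 29, 29, 29, 29]
t=39: [109, 109, 109, 109, 109, 109]
t=40: [246, 246, 246, 246, 246, 246]
t=41: [56, 56, 56, 56, 56, 56]
t=42: [155, 155, 155, 155, 155, 155]
t=43: [29, 29, 29, 29, 29, 29]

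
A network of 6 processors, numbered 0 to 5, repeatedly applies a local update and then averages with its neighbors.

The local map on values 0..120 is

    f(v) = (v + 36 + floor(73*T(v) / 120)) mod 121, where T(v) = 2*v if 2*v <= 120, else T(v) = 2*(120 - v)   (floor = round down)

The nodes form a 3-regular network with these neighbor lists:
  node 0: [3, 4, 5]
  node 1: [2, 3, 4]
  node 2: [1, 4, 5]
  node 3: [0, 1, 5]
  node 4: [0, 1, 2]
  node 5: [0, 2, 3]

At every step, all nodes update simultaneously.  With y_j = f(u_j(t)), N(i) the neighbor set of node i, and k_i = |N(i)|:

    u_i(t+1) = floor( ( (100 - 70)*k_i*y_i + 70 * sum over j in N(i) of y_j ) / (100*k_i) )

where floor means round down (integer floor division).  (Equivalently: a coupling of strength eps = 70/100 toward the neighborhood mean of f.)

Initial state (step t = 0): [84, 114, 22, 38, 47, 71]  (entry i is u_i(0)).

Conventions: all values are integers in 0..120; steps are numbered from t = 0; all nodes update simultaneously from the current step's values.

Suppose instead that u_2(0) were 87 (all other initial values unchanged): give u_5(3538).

Simulating step by step:
t=0: [84, 114, 87, 38, 47, 71]
t=1: [55, 53, 35, 64, 33, 61]
t=2: [58, 72, 77, 40, 74, 59]
t=3: [34, 34, 44, 31, 44, 34]
t=4: [86, 63, 58, 108, 58, 86]
t=5: [41, 42, 43, 41, 43, 41]
t=6: [6, 8, 8, 5, 8, 6]
t=7: [49, 51, 52, 49, 52, 49]
t=8: [24, 27, 27, 24, 27, 24]
t=9: [90, 93, 93, 90, 93, 90]
t=10: [40, 40, 40, 40, 40, 40]
t=11: [3, 3, 3, 3, 3, 3]
t=12: [42, 42, 42, 42, 42, 42]
t=13: [8, 8, 8, 8, 8, 8]
t=14: [53, 53, 53, 53, 53, 53]
t=15: [32, 32, 32, 32, 32, 32]
t=16: [106, 106, 106, 106, 106, 106]
t=17: [38, 38, 38, 38, 38, 38]
t=18: [120, 120, 120, 120, 120, 120]
t=19: [35, 35, 35, 35, 35, 35]
t=20: [113, 113, 113, 113, 113, 113]
t=21: [36, 36, 36, 36, 36, 36]
t=22: [115, 115, 115, 115, 115, 115]
t=23: [36, 36, 36, 36, 36, 36]

Answer: u_5(3538) = 115
Key observation: The state at step 21, [36, 36, 36, 36, 36, 36], reappears at step 23: the system is in a cycle of period 2 from step 21 on.  Therefore the state at step 3538 equals the state at step 21 + ((3538 - 21) mod 2) = 22, which is [115, 115, 115, 115, 115, 115].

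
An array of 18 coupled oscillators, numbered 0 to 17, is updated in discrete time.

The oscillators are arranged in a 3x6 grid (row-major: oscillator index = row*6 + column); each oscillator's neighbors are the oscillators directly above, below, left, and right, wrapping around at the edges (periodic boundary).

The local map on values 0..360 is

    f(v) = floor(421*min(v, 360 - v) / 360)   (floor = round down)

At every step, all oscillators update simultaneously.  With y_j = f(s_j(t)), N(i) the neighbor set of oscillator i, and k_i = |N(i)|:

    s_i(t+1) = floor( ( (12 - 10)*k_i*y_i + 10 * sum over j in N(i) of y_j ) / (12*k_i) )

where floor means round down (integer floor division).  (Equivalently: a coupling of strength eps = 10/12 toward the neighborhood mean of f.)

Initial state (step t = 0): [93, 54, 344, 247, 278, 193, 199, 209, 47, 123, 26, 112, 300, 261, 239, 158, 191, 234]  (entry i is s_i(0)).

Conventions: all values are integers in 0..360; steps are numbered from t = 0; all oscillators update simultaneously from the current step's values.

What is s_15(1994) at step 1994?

Simulating step by step:
t=0: [93, 54, 344, 247, 278, 193, 199, 209, 47, 123, 26, 112, 300, 261, 239, 158, 191, 234]
t=1: [125, 97, 84, 113, 131, 132, 132, 116, 108, 107, 122, 138, 127, 112, 100, 158, 127, 147]
t=2: [142, 124, 117, 138, 145, 157, 148, 131, 119, 142, 145, 156, 149, 128, 131, 139, 160, 155]
t=3: [168, 150, 147, 158, 174, 175, 169, 151, 149, 159, 174, 177, 168, 155, 147, 165, 173, 181]
t=4: [193, 180, 175, 187, 199, 203, 194, 180, 175, 187, 199, 203, 195, 179, 178, 186, 201, 203]
t=5: [194, 205, 205, 199, 189, 186, 194, 205, 205, 199, 189, 186, 194, 205, 205, 199, 189, 185]
t=6: [193, 183, 182, 188, 197, 200, 193, 183, 182, 188, 197, 200, 193, 183, 182, 188, 197, 200]
t=7: [195, 204, 206, 200, 191, 189, 195, 204, 206, 200, 191, 189, 195, 204, 206, 200, 191, 189]
t=8: [191, 183, 181, 187, 195, 197, 191, 183, 181, 187, 195, 197, 191, 183, 181, 187, 195, 197]
t=9: [197, 204, 206, 201, 193, 191, 197, 204, 206, 201, 193, 191, 197, 204, 206, 201, 193, 191]
t=10: [189, 183, 181, 186, 193, 195, 189, 183, 181, 186, 193, 195, 189, 183, 181, 186, 193, 195]
t=11: [199, 205, 207, 202, 196, 194, 199, 205, 207, 202, 196, 194, 199, 205, 207, 202, 196, 194]
t=12: [187, 181, 179, 184, 190, 192, 187, 181, 179, 184, 190, 192, 187, 181, 179, 184, 190, 192]
t=13: [202, 207, 208, 204, 199, 197, 202, 207, 208, 204, 199, 197, 202, 207, 208, 204, 199, 197]
t=14: [184, 179, 178, 182, 187, 188, 184, 179, 178, 182, 187, 188, 184, 179, 178, 182, 187, 188]
t=15: [205, 207, 208, 206, 203, 202, 205, 207, 208, 206, 203, 202, 205, 207, 208, 206, 203, 202]
t=16: [181, 178, 177, 180, 182, 183, 181, 178, 177, 180, 182, 183, 181, 178, 177, 180, 182, 183]
t=17: [208, 207, 207, 208, 208, 207, 208, 207, 207, 208, 208, 207, 208, 207, 207, 208, 208, 207]
t=18: [177, 177, 177, 177, 177, 177, 177, 177, 177, 177, 177, 177, 177, 177, 177, 177, 177, 177]
t=19: [206, 206, 206, 206, 206, 206, 206, 206, 206, 206, 206, 206, 206, 206, 206, 206, 206, 206]
t=20: [180, 180, 180, 180, 180, 180, 180, 180, 180, 180, 180, 180, 180, 180, 180, 180, 180, 180]
t=21: [210, 210, 210, 210, 210, 210, 210, 210, 210, 210, 210, 210, 210, 210, 210, 210, 210, 210]
t=22: [175, 175, 175, 175, 175, 175, 175, 175, 175, 175, 175, 175, 175, 175, 175, 175, 175, 175]
t=23: [204, 204, 204, 204, 204, 204, 204, 204, 204, 204, 204, 204, 204, 204, 204, 204, 204, 204]
t=24: [182, 182, 182, 182, 182, 182, 182, 182, 182, 182, 182, 182, 182, 182, 182, 182, 182, 182]
t=25: [208, 208, 208, 208, 208, 208, 208, 208, 208, 208, 208, 208, 208, 208, 208, 208, 208, 208]
t=26: [177, 177, 177, 177, 177, 177, 177, 177, 177, 177, 177, 177, 177, 177, 177, 177, 177, 177]

Answer: s_15(1994) = 177
Key observation: The state at step 18, [177, 177, 177, 177, 177, 177, 177, 177, 177, 177, 177, 177, 177, 177, 177, 177, 177, 177], reappears at step 26: the system is in a cycle of period 8 from step 18 on.  Therefore the state at step 1994 equals the state at step 18 + ((1994 - 18) mod 8) = 18, which is [177, 177, 177, 177, 177, 177, 177, 177, 177, 177, 177, 177, 177, 177, 177, 177, 177, 177].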